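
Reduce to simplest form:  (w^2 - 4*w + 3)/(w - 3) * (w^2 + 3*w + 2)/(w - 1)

w^2 + 3*w + 2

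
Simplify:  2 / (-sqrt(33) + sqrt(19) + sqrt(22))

(-4*sqrt(33) + 15*sqrt(22) + 18*sqrt(19) + 11*sqrt(114))/402

Group as (sqrt(19) + sqrt(22)) - sqrt(33); multiply by (sqrt(19) + sqrt(22)) + sqrt(33), then rationalise the remaining surd.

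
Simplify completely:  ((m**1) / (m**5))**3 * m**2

Inside the bracket: (m**-4)
Raise to the power 3: (m**-12)
Multiply by m**2: add exponents.

m**(-10)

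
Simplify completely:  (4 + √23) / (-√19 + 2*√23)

(4*√19 + √437 + 8*√23 + 46)/73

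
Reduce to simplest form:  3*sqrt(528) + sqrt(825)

3*sqrt(528) = 12*sqrt(33); sqrt(825) = 5*sqrt(33)
Combine: (12 + 5)·sqrt(33) = 17*sqrt(33)

17*sqrt(33)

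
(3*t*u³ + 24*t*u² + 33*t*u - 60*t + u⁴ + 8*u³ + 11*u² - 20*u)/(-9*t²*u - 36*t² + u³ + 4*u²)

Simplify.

Factor: 3*t*u³ + 24*t*u² + 33*t*u - 60*t + u⁴ + 8*u³ + 11*u² - 20*u = (u - 1)·(u + 4)·(3*t + u)·(u + 5);  -9*t²*u - 36*t² + u³ + 4*u² = (u + 4)·(3*t + u)·(-3*t + u)
Cancel the common factors (u + 4), (3*t + u).

(-u² - 4*u + 5)/(3*t - u)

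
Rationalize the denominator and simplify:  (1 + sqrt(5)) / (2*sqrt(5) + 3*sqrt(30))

(-10 - 2*sqrt(5) + 3*sqrt(30) + 15*sqrt(6))/250

Multiply numerator and denominator by -3*sqrt(30) + 2*sqrt(5).
Denominator becomes -250; numerator becomes -15*sqrt(6) - 3*sqrt(30) + 2*sqrt(5) + 10.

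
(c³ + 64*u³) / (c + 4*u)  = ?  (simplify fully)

Apply the sum-of-cubes factorisation and cancel (c + 4*u).

c² - 4*c*u + 16*u²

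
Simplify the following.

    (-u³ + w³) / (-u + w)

Apply the difference-of-cubes factorisation and cancel (-u + w).

u² + u*w + w²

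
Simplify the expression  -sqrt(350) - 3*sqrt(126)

sqrt(350) = 5*sqrt(14); 3*sqrt(126) = 9*sqrt(14)
Combine: (-5 - 9)·sqrt(14) = -14*sqrt(14)

-14*sqrt(14)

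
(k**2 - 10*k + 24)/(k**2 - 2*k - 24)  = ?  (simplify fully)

Factor: k**2 - 10*k + 24 = (k - 4)*(k - 6);  k**2 - 2*k - 24 = (k + 4)*(k - 6)
Cancel the common factor (k - 6).

(k - 4)/(k + 4)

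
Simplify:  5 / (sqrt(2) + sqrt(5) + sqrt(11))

(-5*sqrt(110) - 10*sqrt(11) + 20*sqrt(5) + 35*sqrt(2))/12

Group as (sqrt(2) + sqrt(11)) + sqrt(5); multiply by (sqrt(2) + sqrt(11)) - sqrt(5), then rationalise the remaining surd.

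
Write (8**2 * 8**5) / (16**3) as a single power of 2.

8**2 = 2**6; 8**5 = 2**15; 16**3 = 2**12
Combine exponents: 2**9

2**9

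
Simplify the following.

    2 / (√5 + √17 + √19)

(-4*√1615 + 6*√19 + 14*√17 + 62*√5)/331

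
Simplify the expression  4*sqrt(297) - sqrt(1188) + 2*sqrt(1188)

18*sqrt(33)

4*sqrt(297) = 12*sqrt(33); sqrt(1188) = 6*sqrt(33); 2*sqrt(1188) = 12*sqrt(33)
Combine: (12 - 6 + 12)·sqrt(33) = 18*sqrt(33)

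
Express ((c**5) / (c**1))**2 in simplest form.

c**8

Inside the bracket: c**4
Raise to the power 2: c**8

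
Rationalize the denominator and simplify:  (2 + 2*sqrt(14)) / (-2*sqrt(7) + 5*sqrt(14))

(2*sqrt(7) + 5*sqrt(14) + 14*sqrt(2) + 70)/161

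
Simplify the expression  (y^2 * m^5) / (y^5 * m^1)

Quotient: (y^-3) * m^4

m^4/y^3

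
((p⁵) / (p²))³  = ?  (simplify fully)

Inside the bracket: p³
Raise to the power 3: p⁹

p⁹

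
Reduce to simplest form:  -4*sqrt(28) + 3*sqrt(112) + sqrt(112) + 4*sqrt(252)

4*sqrt(28) = 8*sqrt(7); 3*sqrt(112) = 12*sqrt(7); sqrt(112) = 4*sqrt(7); 4*sqrt(252) = 24*sqrt(7)
Combine: (-8 + 12 + 4 + 24)·sqrt(7) = 32*sqrt(7)

32*sqrt(7)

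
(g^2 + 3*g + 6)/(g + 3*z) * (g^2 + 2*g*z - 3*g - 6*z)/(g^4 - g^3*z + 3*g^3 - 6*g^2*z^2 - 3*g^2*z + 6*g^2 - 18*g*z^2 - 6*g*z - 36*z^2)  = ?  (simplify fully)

(-g + 3)/(-g^2 + 9*z^2)

Factor: g^2 + 2*g*z - 3*g - 6*z = (g + 2*z)*(g - 3);  g^4 - g^3*z + 3*g^3 - 6*g^2*z^2 - 3*g^2*z + 6*g^2 - 18*g*z^2 - 6*g*z - 36*z^2 = (g^2 + 3*g + 6)*(g + 2*z)*(g - 3*z)
Cancel the common factors (g^2 + 3*g + 6), (g + 2*z).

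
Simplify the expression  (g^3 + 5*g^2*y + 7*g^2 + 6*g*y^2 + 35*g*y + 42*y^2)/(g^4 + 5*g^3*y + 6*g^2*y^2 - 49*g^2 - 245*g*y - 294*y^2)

1/(g - 7)

Factor: g^3 + 5*g^2*y + 7*g^2 + 6*g*y^2 + 35*g*y + 42*y^2 = (g + 3*y)*(g + 2*y)*(g + 7);  g^4 + 5*g^3*y + 6*g^2*y^2 - 49*g^2 - 245*g*y - 294*y^2 = (g + 3*y)*(g - 7)*(g + 2*y)*(g + 7)
Cancel the common factors (g + 2*y), (g + 3*y), (g + 7).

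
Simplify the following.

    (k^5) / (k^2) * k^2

Quotient: k^3
Multiply by k^2: add exponents.

k^5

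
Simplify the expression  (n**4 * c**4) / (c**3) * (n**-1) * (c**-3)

n**3/c**2

Quotient: n**4 * c**1
Multiply by (n**-1) * (c**-3): add exponents.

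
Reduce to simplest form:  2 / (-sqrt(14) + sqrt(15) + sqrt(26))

Group as (sqrt(15) + sqrt(26)) - sqrt(14); multiply by (sqrt(15) + sqrt(26)) + sqrt(14), then rationalise the remaining surd.

(-54*sqrt(14) + 6*sqrt(26) + 50*sqrt(15) + 8*sqrt(1365))/831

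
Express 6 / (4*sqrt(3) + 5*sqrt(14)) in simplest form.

(-12*sqrt(3) + 15*sqrt(14))/151

Multiply numerator and denominator by -5*sqrt(14) + 4*sqrt(3).
Denominator becomes -302; numerator becomes -30*sqrt(14) + 24*sqrt(3).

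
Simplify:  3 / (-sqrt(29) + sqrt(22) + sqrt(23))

Group as (sqrt(22) + sqrt(23)) - sqrt(29); multiply by (sqrt(22) + sqrt(23)) + sqrt(29), then rationalise the remaining surd.

(-24*sqrt(29) + 42*sqrt(23) + 45*sqrt(22) + 3*sqrt(14674))/884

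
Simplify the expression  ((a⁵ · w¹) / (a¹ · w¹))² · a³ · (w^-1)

a^11/w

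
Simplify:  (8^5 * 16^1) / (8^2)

8^5 = 2^15; 16^1 = 2^4; 8^2 = 2^6
Combine exponents: 2^13

2^13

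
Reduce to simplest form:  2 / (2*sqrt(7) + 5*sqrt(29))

Multiply numerator and denominator by -2*sqrt(7) + 5*sqrt(29).
Denominator becomes 697; numerator becomes -4*sqrt(7) + 10*sqrt(29).

(-4*sqrt(7) + 10*sqrt(29))/697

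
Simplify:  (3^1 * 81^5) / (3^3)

3^1 = 3^1; 81^5 = 3^20; 3^3 = 3^3
Combine exponents: 3^18

3^18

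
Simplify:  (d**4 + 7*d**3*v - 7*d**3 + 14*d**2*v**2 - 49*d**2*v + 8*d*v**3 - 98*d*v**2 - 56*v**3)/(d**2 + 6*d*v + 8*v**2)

d**2 + d*v - 7*d - 7*v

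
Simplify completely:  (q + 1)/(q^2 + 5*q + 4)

1/(q + 4)

Factor: q^2 + 5*q + 4 = (q + 1)*(q + 4)
Cancel the common factor (q + 1).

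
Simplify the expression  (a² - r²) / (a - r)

a² - r² factors as -(-a + r)*(a + r).

a + r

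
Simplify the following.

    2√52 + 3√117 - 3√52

2√52 = 4*√13; 3√117 = 9*√13; 3√52 = 6*√13
Combine: (4 + 9 - 6)·√13 = 7*√13

7*√13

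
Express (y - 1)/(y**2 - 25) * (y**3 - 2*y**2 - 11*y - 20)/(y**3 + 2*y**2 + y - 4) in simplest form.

1/(y + 5)

Factor: y**2 - 25 = (y + 5)*(y - 5);  y**3 - 2*y**2 - 11*y - 20 = (y - 5)*(y**2 + 3*y + 4);  y**3 + 2*y**2 + y - 4 = (y - 1)*(y**2 + 3*y + 4)
Cancel the common factors (y**2 + 3*y + 4), (y - 1), (y - 5).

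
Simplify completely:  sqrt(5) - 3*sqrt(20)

sqrt(5) = sqrt(5); 3*sqrt(20) = 6*sqrt(5)
Combine: (1 - 6)·sqrt(5) = -5*sqrt(5)

-5*sqrt(5)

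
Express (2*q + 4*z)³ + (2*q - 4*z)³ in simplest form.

16*q*(q² + 12*z²)

Binomially expand both and collect terms in (2*q), (4*z).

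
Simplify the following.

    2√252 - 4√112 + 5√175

2√252 = 12*√7; 4√112 = 16*√7; 5√175 = 25*√7
Combine: (12 - 16 + 25)·√7 = 21*√7

21*√7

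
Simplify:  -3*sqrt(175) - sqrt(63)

-18*sqrt(7)

3*sqrt(175) = 15*sqrt(7); sqrt(63) = 3*sqrt(7)
Combine: (-15 - 3)·sqrt(7) = -18*sqrt(7)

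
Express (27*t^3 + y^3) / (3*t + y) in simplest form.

Apply the sum-of-cubes factorisation and cancel (3*t + y).

9*t^2 - 3*t*y + y^2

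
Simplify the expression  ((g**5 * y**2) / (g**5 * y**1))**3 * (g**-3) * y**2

y**5/g**3

Inside the bracket: y**1
Raise to the power 3: y**3
Multiply by (g**-3) * y**2: add exponents.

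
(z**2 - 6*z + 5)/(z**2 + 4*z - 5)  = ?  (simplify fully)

(z - 5)/(z + 5)

Factor: z**2 - 6*z + 5 = (z - 5)*(z - 1);  z**2 + 4*z - 5 = (z + 5)*(z - 1)
Cancel the common factor (z - 1).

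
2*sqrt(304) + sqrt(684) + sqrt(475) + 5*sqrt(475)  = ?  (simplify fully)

44*sqrt(19)

2*sqrt(304) = 8*sqrt(19); sqrt(684) = 6*sqrt(19); sqrt(475) = 5*sqrt(19); 5*sqrt(475) = 25*sqrt(19)
Combine: (8 + 6 + 5 + 25)·sqrt(19) = 44*sqrt(19)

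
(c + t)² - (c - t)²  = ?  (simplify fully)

Only the odd-power cross terms survive.

4*c*t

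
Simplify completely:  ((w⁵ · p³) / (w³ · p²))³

p³*w⁶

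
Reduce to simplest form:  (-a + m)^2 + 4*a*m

(a + m)^2

Expanding gives a^2 + 2*a*m + m^2, a perfect square.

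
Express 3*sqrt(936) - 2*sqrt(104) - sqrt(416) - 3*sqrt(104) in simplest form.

4*sqrt(26)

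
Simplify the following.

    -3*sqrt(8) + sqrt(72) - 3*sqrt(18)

-9*sqrt(2)

3*sqrt(8) = 6*sqrt(2); sqrt(72) = 6*sqrt(2); 3*sqrt(18) = 9*sqrt(2)
Combine: (-6 + 6 - 9)·sqrt(2) = -9*sqrt(2)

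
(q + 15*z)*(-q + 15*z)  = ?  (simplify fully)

Difference of squares with P = 15*z, Q = q.

-q**2 + 225*z**2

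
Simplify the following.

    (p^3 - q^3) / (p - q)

Factor as (a-b)(a^2+ab+b^2) with a=p, b=q.

p^2 + p*q + q^2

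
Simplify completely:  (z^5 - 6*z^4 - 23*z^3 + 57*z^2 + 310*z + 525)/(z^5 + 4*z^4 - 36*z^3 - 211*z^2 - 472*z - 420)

Factor: z^5 - 6*z^4 - 23*z^3 + 57*z^2 + 310*z + 525 = (z - 5)*(z - 7)*(z^2 + 3*z + 5)*(z + 3);  z^5 + 4*z^4 - 36*z^3 - 211*z^2 - 472*z - 420 = (z - 7)*(z^2 + 3*z + 5)*(z + 6)*(z + 2)
Cancel the common factors (z^2 + 3*z + 5), (z - 7).

(z^2 - 2*z - 15)/(z^2 + 8*z + 12)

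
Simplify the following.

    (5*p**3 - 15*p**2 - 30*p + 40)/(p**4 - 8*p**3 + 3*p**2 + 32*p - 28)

(5*p - 20)/(p**2 - 9*p + 14)

Factor: 5*p**3 - 15*p**2 - 30*p + 40 = 5*(p - 4)*(p - 1)*(p + 2);  p**4 - 8*p**3 + 3*p**2 + 32*p - 28 = (p - 2)*(p - 7)*(p - 1)*(p + 2)
Cancel the common factors (p - 1), (p + 2).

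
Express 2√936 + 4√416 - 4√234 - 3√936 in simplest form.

-2*√26

2√936 = 12*√26; 4√416 = 16*√26; 4√234 = 12*√26; 3√936 = 18*√26
Combine: (12 + 16 - 12 - 18)·√26 = -2*√26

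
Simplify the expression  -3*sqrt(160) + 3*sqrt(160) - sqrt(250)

-5*sqrt(10)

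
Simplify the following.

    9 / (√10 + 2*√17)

Multiply numerator and denominator by -2*√17 + √10.
Denominator becomes -58; numerator becomes -18*√17 + 9*√10.

(-9*√10 + 18*√17)/58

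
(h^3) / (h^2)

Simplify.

h

Quotient: h^1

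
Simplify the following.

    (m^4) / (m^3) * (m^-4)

Quotient: m^1
Multiply by (m^-4): add exponents.

m^(-3)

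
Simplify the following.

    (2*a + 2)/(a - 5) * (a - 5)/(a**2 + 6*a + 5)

Factor: 2*a + 2 = 2*(a + 1);  a**2 + 6*a + 5 = (a + 5)*(a + 1)
Cancel the common factors (a + 1), (a - 5).

2/(a + 5)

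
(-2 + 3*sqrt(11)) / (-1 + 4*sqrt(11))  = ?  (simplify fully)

(-sqrt(11) + 26)/35

Multiply numerator and denominator by -4*sqrt(11) - 1.
Denominator becomes -175; numerator becomes -130 + 5*sqrt(11).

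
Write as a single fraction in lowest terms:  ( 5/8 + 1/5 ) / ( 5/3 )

Numerator: 5/8 + 1/5 = 33/40
Denominator: 5/3 = 5/3
Divide: (33/40) · (3/5) = 99/200

99/200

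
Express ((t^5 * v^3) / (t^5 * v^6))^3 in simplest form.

Inside the bracket: (v^-3)
Raise to the power 3: (v^-9)

v^(-9)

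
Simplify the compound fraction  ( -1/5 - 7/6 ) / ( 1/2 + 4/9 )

Numerator: -1/5 - 7/6 = -41/30
Denominator: 1/2 + 4/9 = 17/18
Divide: (-41/30) · (18/17) = -123/85

-123/85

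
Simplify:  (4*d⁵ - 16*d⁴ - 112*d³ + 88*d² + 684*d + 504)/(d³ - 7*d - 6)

Factor: 4*d⁵ - 16*d⁴ - 112*d³ + 88*d² + 684*d + 504 = 4·(d - 3)·(d + 2)·(d + 3)·(d + 1)·(d - 7);  d³ - 7*d - 6 = (d - 3)·(d + 2)·(d + 1)
Cancel the common factors (d - 3), (d + 1), (d + 2).

4*d² - 16*d - 84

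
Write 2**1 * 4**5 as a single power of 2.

2**11

2**1 = 2**1; 4**5 = 2**10
Combine exponents: 2**11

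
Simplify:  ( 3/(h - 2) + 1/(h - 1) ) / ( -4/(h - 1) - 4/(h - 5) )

Numerator: 3/(h - 2) + 1/(h - 1) = (4*h - 5)/(h^2 - 3*h + 2)
Denominator: -4/(h - 1) - 4/(h - 5) = (-8*h + 24)/(h^2 - 6*h + 5)
Divide: ((4*h - 5)/(h^2 - 3*h + 2)) · ((h^2 - 6*h + 5)/(-8*h + 24)) = (-4*h^2 + 25*h - 25)/(8*h^2 - 40*h + 48)

(-4*h^2 + 25*h - 25)/(8*h^2 - 40*h + 48)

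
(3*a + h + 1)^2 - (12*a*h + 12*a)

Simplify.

(-3*a + h + 1)^2

Expand the square and combine the (12*a*h + 12*a) term.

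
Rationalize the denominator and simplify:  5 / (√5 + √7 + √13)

Group as (√5 + √13) + √7; multiply by (√5 + √13) - √7, then rationalise the remaining surd.

(-10*√455 - 5*√13 + 55*√7 + 75*√5)/139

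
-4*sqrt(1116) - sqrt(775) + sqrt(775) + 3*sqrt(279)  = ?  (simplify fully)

4*sqrt(1116) = 24*sqrt(31); sqrt(775) = 5*sqrt(31); sqrt(775) = 5*sqrt(31); 3*sqrt(279) = 9*sqrt(31)
Combine: (-24 - 5 + 5 + 9)·sqrt(31) = -15*sqrt(31)

-15*sqrt(31)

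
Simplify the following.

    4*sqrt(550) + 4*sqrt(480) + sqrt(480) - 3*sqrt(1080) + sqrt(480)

6*sqrt(30) + 20*sqrt(22)

4*sqrt(550) = 20*sqrt(22); 4*sqrt(480) = 16*sqrt(30); sqrt(480) = 4*sqrt(30); 3*sqrt(1080) = 18*sqrt(30); sqrt(480) = 4*sqrt(30)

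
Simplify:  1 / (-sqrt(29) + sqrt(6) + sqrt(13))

(5*sqrt(29) + 11*sqrt(13) + 18*sqrt(6) + sqrt(2262))/106

Group as (sqrt(6) + sqrt(13)) - sqrt(29); multiply by (sqrt(6) + sqrt(13)) + sqrt(29), then rationalise the remaining surd.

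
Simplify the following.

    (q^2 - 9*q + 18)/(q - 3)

Factor: q^2 - 9*q + 18 = (q - 3)*(q - 6)
Cancel the common factor (q - 3).

q - 6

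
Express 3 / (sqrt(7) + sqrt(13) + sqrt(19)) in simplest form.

Group as (sqrt(7) + sqrt(19)) + sqrt(13); multiply by (sqrt(7) + sqrt(19)) - sqrt(13), then rationalise the remaining surd.

(-2*sqrt(1729) + sqrt(19) + 13*sqrt(13) + 25*sqrt(7))/121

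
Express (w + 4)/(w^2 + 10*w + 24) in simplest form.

1/(w + 6)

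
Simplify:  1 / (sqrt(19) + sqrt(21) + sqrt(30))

(-3*sqrt(1330) + 5*sqrt(30) + 14*sqrt(21) + 16*sqrt(19))/748

Group as (sqrt(19) + sqrt(30)) + sqrt(21); multiply by (sqrt(19) + sqrt(30)) - sqrt(21), then rationalise the remaining surd.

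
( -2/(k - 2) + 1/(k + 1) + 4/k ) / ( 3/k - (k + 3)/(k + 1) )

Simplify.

Numerator: -2/(k - 2) + 1/(k + 1) + 4/k = (3*k^2 - 8*k - 8)/(k^3 - k^2 - 2*k)
Denominator: 3/k - (k + 3)/(k + 1) = (-k^2 + 3)/(k^2 + k)
Divide: ((3*k^2 - 8*k - 8)/(k^3 - k^2 - 2*k)) · ((k^2 + k)/(-k^2 + 3)) = (-3*k^2 + 8*k + 8)/(k^3 - 2*k^2 - 3*k + 6)

(-3*k^2 + 8*k + 8)/(k^3 - 2*k^2 - 3*k + 6)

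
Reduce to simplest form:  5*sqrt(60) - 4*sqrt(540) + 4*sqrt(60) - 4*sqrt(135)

5*sqrt(60) = 10*sqrt(15); 4*sqrt(540) = 24*sqrt(15); 4*sqrt(60) = 8*sqrt(15); 4*sqrt(135) = 12*sqrt(15)
Combine: (10 - 24 + 8 - 12)·sqrt(15) = -18*sqrt(15)

-18*sqrt(15)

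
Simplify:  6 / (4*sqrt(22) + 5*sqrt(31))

(-8*sqrt(22) + 10*sqrt(31))/141

Multiply numerator and denominator by -5*sqrt(31) + 4*sqrt(22).
Denominator becomes -423; numerator becomes -30*sqrt(31) + 24*sqrt(22).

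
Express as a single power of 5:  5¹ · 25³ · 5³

5¹ = 5^1; 25³ = 5^6; 5³ = 5^3
Combine exponents: 5^10

5^10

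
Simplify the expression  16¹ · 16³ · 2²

2^18

16¹ = 2^4; 16³ = 2^12; 2² = 2^2
Combine exponents: 2^18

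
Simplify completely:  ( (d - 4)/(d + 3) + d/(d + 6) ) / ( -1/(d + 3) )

(-2*d² - 5*d + 24)/(d + 6)

Numerator: (d - 4)/(d + 3) + d/(d + 6) = (2*d² + 5*d - 24)/(d² + 9*d + 18)
Denominator: -1/(d + 3) = -1/(d + 3)
Divide: ((2*d² + 5*d - 24)/(d² + 9*d + 18)) · (-d - 3) = (-2*d² - 5*d + 24)/(d + 6)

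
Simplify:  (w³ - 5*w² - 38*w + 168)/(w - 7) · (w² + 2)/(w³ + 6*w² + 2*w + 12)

Factor: w³ - 5*w² - 38*w + 168 = (w - 7)·(w - 4)·(w + 6);  w³ + 6*w² + 2*w + 12 = (w + 6)·(w² + 2)
Cancel the common factors (w² + 2), (w - 7), (w + 6).

w - 4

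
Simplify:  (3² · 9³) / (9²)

3² = 3^2; 9³ = 3^6; 9² = 3^4
Combine exponents: 3^4

3^4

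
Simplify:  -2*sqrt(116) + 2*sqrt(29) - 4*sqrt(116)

-10*sqrt(29)

2*sqrt(116) = 4*sqrt(29); 2*sqrt(29) = 2*sqrt(29); 4*sqrt(116) = 8*sqrt(29)
Combine: (-4 + 2 - 8)·sqrt(29) = -10*sqrt(29)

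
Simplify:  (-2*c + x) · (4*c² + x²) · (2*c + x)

-16*c⁴ + x⁴

Telescope via difference of squares: (x+(2*c))(x-(2*c)) = -4*c² + x², then repeat with the next factor.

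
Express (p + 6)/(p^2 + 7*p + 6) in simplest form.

Factor: p^2 + 7*p + 6 = (p + 6)*(p + 1)
Cancel the common factor (p + 6).

1/(p + 1)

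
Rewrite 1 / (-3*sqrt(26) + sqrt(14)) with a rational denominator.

Multiply numerator and denominator by sqrt(14) + 3*sqrt(26).
Denominator becomes -220; numerator becomes sqrt(14) + 3*sqrt(26).

(-3*sqrt(26) - sqrt(14))/220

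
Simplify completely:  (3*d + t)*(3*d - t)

(3*d)^2 - (t)^2 = 9*d^2 - t^2.

9*d^2 - t^2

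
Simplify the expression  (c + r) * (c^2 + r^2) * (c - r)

c^4 - r^4

Telescope via difference of squares: (c+r)(c-r) = c^2 - r^2, then repeat with the next factor.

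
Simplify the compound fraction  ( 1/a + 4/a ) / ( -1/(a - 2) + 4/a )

(5*a - 10)/(3*a - 8)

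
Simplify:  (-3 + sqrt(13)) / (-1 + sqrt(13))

Multiply numerator and denominator by -sqrt(13) - 1.
Denominator becomes -12; numerator becomes -10 + 2*sqrt(13).

(-sqrt(13) + 5)/6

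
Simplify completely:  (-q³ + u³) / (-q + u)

q² + q*u + u²

Factor as (a-b)(a^2+ab+b^2) with a=u, b=q.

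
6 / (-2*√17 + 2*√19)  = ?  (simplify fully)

Multiply numerator and denominator by 2*√17 + 2*√19.
Denominator becomes 8; numerator becomes 12*√17 + 12*√19.

(3*√17 + 3*√19)/2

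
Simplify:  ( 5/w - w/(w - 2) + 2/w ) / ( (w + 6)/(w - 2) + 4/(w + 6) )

(-w^3 + w^2 + 28*w - 84)/(w^3 + 16*w^2 + 28*w)

Numerator: 5/w - w/(w - 2) + 2/w = (-w^2 + 7*w - 14)/(w^2 - 2*w)
Denominator: (w + 6)/(w - 2) + 4/(w + 6) = (w^2 + 16*w + 28)/(w^2 + 4*w - 12)
Divide: ((-w^2 + 7*w - 14)/(w^2 - 2*w)) · ((w^2 + 4*w - 12)/(w^2 + 16*w + 28)) = (-w^3 + w^2 + 28*w - 84)/(w^3 + 16*w^2 + 28*w)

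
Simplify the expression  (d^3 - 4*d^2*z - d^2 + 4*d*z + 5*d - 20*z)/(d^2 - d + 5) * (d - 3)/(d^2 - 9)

(d - 4*z)/(d + 3)

Factor: d^3 - 4*d^2*z - d^2 + 4*d*z + 5*d - 20*z = (d^2 - d + 5)*(d - 4*z);  d^2 - 9 = (d - 3)*(d + 3)
Cancel the common factors (d^2 - d + 5), (d - 3).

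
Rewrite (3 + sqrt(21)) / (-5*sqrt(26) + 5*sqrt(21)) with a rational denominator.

Multiply numerator and denominator by 5*sqrt(21) + 5*sqrt(26).
Denominator becomes -125; numerator becomes 15*sqrt(21) + 15*sqrt(26) + 105 + 5*sqrt(546).

(-sqrt(546) - 21 - 3*sqrt(26) - 3*sqrt(21))/25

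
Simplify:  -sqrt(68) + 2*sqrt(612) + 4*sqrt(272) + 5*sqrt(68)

sqrt(68) = 2*sqrt(17); 2*sqrt(612) = 12*sqrt(17); 4*sqrt(272) = 16*sqrt(17); 5*sqrt(68) = 10*sqrt(17)
Combine: (-2 + 12 + 16 + 10)·sqrt(17) = 36*sqrt(17)

36*sqrt(17)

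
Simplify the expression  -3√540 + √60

-16*√15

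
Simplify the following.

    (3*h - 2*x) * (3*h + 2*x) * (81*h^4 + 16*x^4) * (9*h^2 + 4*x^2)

Pair the conjugate factors: ((3*h)+(2*x))((3*h)-(2*x)) = 9*h^2 - 4*x^2, then repeat with the next factor.

6561*h^8 - 256*x^8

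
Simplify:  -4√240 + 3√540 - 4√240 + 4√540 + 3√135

19*√15

4√240 = 16*√15; 3√540 = 18*√15; 4√240 = 16*√15; 4√540 = 24*√15; 3√135 = 9*√15
Combine: (-16 + 18 - 16 + 24 + 9)·√15 = 19*√15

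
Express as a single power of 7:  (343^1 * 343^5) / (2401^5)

7^(-2)

343^1 = 7^3; 343^5 = 7^15; 2401^5 = 7^20
Combine exponents: 7^(-2)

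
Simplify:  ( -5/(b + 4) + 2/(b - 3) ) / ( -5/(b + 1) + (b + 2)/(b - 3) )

Numerator: -5/(b + 4) + 2/(b - 3) = (-3*b + 23)/(b^2 + b - 12)
Denominator: -5/(b + 1) + (b + 2)/(b - 3) = (b^2 - 2*b + 17)/(b^2 - 2*b - 3)
Divide: ((-3*b + 23)/(b^2 + b - 12)) · ((b^2 - 2*b - 3)/(b^2 - 2*b + 17)) = (-3*b^2 + 20*b + 23)/(b^3 + 2*b^2 + 9*b + 68)

(-3*b^2 + 20*b + 23)/(b^3 + 2*b^2 + 9*b + 68)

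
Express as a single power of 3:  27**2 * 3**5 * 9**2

3**15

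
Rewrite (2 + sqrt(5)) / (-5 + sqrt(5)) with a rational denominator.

(-7*sqrt(5) - 15)/20

Multiply numerator and denominator by -5 - sqrt(5).
Denominator becomes 20; numerator becomes -7*sqrt(5) - 15.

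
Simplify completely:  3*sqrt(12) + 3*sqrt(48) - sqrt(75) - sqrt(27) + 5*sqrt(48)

30*sqrt(3)

3*sqrt(12) = 6*sqrt(3); 3*sqrt(48) = 12*sqrt(3); sqrt(75) = 5*sqrt(3); sqrt(27) = 3*sqrt(3); 5*sqrt(48) = 20*sqrt(3)
Combine: (6 + 12 - 5 - 3 + 20)·sqrt(3) = 30*sqrt(3)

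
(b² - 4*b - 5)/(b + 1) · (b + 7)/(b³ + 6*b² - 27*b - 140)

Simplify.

1/(b + 4)

Factor: b² - 4*b - 5 = (b - 5)·(b + 1);  b³ + 6*b² - 27*b - 140 = (b + 7)·(b + 4)·(b - 5)
Cancel the common factors (b - 5), (b + 7), (b + 1).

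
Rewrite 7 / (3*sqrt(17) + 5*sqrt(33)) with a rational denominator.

(-3*sqrt(17) + 5*sqrt(33))/96

Multiply numerator and denominator by -5*sqrt(33) + 3*sqrt(17).
Denominator becomes -672; numerator becomes -35*sqrt(33) + 21*sqrt(17).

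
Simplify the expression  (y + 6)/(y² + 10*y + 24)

Factor: y² + 10*y + 24 = (y + 4)·(y + 6)
Cancel the common factor (y + 6).

1/(y + 4)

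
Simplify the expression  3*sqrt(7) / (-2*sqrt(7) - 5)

-14 + 5*sqrt(7)

Multiply numerator and denominator by -5 + 2*sqrt(7).
Denominator becomes -3; numerator becomes -15*sqrt(7) + 42.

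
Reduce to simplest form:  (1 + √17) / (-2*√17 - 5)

(-29 + 3*√17)/43

Multiply numerator and denominator by -5 + 2*√17.
Denominator becomes -43; numerator becomes -3*√17 + 29.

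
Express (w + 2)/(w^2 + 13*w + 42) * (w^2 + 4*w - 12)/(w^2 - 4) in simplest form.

Factor: w^2 + 13*w + 42 = (w + 7)*(w + 6);  w^2 + 4*w - 12 = (w + 6)*(w - 2);  w^2 - 4 = (w - 2)*(w + 2)
Cancel the common factors (w + 6), (w + 2), (w - 2).

1/(w + 7)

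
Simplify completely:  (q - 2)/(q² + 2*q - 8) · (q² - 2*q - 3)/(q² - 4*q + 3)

(q + 1)/(q² + 3*q - 4)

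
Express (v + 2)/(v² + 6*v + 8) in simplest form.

Factor: v² + 6*v + 8 = (v + 4)·(v + 2)
Cancel the common factor (v + 2).

1/(v + 4)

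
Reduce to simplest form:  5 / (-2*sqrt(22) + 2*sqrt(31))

Multiply numerator and denominator by 2*sqrt(22) + 2*sqrt(31).
Denominator becomes 36; numerator becomes 10*sqrt(22) + 10*sqrt(31).

(5*sqrt(22) + 5*sqrt(31))/18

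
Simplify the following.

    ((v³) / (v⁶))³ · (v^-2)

Inside the bracket: (v^-3)
Raise to the power 3: (v^-9)
Multiply by (v^-2): add exponents.

v^(-11)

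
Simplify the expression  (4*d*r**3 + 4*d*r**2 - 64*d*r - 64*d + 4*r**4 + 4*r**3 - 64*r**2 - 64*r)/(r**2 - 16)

Factor: 4*d*r**3 + 4*d*r**2 - 64*d*r - 64*d + 4*r**4 + 4*r**3 - 64*r**2 - 64*r = 4*(r + 1)*(r + 4)*(d + r)*(r - 4);  r**2 - 16 = (r - 4)*(r + 4)
Cancel the common factors (r + 4), (r - 4).

4*d*r + 4*d + 4*r**2 + 4*r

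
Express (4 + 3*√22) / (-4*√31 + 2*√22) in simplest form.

Multiply numerator and denominator by 2*√22 + 4*√31.
Denominator becomes -408; numerator becomes 8*√22 + 16*√31 + 132 + 12*√682.

(-3*√682 - 33 - 4*√31 - 2*√22)/102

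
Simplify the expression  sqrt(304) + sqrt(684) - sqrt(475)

sqrt(304) = 4*sqrt(19); sqrt(684) = 6*sqrt(19); sqrt(475) = 5*sqrt(19)
Combine: (4 + 6 - 5)·sqrt(19) = 5*sqrt(19)

5*sqrt(19)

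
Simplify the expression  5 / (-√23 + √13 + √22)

Group as (√13 + √22) - √23; multiply by (√13 + √22) + √23, then rationalise the remaining surd.

(-6*√23 + 7*√22 + 16*√13 + √6578)/100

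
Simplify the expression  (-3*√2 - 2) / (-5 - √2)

Multiply numerator and denominator by -5 + √2.
Denominator becomes 23; numerator becomes 4 + 13*√2.

(4 + 13*√2)/23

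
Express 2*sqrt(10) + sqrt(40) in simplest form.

4*sqrt(10)

2*sqrt(10) = 2*sqrt(10); sqrt(40) = 2*sqrt(10)
Combine: (2 + 2)·sqrt(10) = 4*sqrt(10)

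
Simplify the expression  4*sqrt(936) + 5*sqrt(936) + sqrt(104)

56*sqrt(26)

4*sqrt(936) = 24*sqrt(26); 5*sqrt(936) = 30*sqrt(26); sqrt(104) = 2*sqrt(26)
Combine: (24 + 30 + 2)·sqrt(26) = 56*sqrt(26)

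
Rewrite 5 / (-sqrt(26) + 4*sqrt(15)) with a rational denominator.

Multiply numerator and denominator by sqrt(26) + 4*sqrt(15).
Denominator becomes 214; numerator becomes 5*sqrt(26) + 20*sqrt(15).

(5*sqrt(26) + 20*sqrt(15))/214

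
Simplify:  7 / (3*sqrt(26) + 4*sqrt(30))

(-21*sqrt(26) + 28*sqrt(30))/246

Multiply numerator and denominator by -3*sqrt(26) + 4*sqrt(30).
Denominator becomes 246; numerator becomes -21*sqrt(26) + 28*sqrt(30).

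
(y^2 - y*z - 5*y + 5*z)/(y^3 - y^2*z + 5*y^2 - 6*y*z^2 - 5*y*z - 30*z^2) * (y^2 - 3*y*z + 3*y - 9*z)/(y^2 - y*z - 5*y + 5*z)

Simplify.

(y + 3)/(y^2 + 2*y*z + 5*y + 10*z)

Factor: y^2 - y*z - 5*y + 5*z = (y - 5)*(y - z);  y^3 - y^2*z + 5*y^2 - 6*y*z^2 - 5*y*z - 30*z^2 = (y - 3*z)*(y + 5)*(y + 2*z);  y^2 - 3*y*z + 3*y - 9*z = (y - 3*z)*(y + 3);  y^2 - y*z - 5*y + 5*z = (y - 5)*(y - z)
Cancel the common factors (y - 5), (y - 3*z), (y - z).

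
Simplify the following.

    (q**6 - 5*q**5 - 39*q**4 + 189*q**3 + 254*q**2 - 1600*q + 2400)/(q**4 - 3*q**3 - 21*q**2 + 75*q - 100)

q**2 - 2*q - 24

Factor: q**6 - 5*q**5 - 39*q**4 + 189*q**3 + 254*q**2 - 1600*q + 2400 = (q - 6)*(q + 4)*(q - 5)*(q**2 - 3*q + 4)*(q + 5);  q**4 - 3*q**3 - 21*q**2 + 75*q - 100 = (q**2 - 3*q + 4)*(q + 5)*(q - 5)
Cancel the common factors (q**2 - 3*q + 4), (q - 5), (q + 5).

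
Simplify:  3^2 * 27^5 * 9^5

3^27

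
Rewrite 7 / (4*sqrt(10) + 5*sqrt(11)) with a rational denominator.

Multiply numerator and denominator by -5*sqrt(11) + 4*sqrt(10).
Denominator becomes -115; numerator becomes -35*sqrt(11) + 28*sqrt(10).

(-28*sqrt(10) + 35*sqrt(11))/115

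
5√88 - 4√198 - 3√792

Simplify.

5√88 = 10*√22; 4√198 = 12*√22; 3√792 = 18*√22
Combine: (10 - 12 - 18)·√22 = -20*√22

-20*√22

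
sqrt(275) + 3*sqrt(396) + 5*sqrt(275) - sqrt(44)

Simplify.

46*sqrt(11)

sqrt(275) = 5*sqrt(11); 3*sqrt(396) = 18*sqrt(11); 5*sqrt(275) = 25*sqrt(11); sqrt(44) = 2*sqrt(11)
Combine: (5 + 18 + 25 - 2)·sqrt(11) = 46*sqrt(11)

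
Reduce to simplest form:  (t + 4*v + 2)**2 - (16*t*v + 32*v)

Expanding gives t**2 - 8*t*v + 4*t + 16*v**2 - 16*v + 4, a perfect square.

(t - 4*v + 2)**2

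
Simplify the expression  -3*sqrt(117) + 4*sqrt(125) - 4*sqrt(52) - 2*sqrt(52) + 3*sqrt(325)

3*sqrt(117) = 9*sqrt(13); 4*sqrt(125) = 20*sqrt(5); 4*sqrt(52) = 8*sqrt(13); 2*sqrt(52) = 4*sqrt(13); 3*sqrt(325) = 15*sqrt(13)

-6*sqrt(13) + 20*sqrt(5)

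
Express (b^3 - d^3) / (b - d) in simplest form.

Apply the difference-of-cubes factorisation and cancel (b - d).

b^2 + b*d + d^2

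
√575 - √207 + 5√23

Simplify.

√575 = 5*√23; √207 = 3*√23; 5√23 = 5*√23
Combine: (5 - 3 + 5)·√23 = 7*√23

7*√23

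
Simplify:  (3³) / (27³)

3^(-6)

3³ = 3^3; 27³ = 3^9
Combine exponents: 3^(-6)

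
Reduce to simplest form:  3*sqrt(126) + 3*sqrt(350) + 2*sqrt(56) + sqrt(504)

3*sqrt(126) = 9*sqrt(14); 3*sqrt(350) = 15*sqrt(14); 2*sqrt(56) = 4*sqrt(14); sqrt(504) = 6*sqrt(14)
Combine: (9 + 15 + 4 + 6)·sqrt(14) = 34*sqrt(14)

34*sqrt(14)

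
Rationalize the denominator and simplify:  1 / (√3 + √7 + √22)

(-9*√7 - 13*√3 + √462 + 6*√22)/30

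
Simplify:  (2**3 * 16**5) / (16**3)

2**3 = 2**3; 16**5 = 2**20; 16**3 = 2**12
Combine exponents: 2**11

2**11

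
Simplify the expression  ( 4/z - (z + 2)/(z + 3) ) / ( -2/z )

(z^2 - 2*z - 12)/(2*z + 6)

Numerator: 4/z - (z + 2)/(z + 3) = (-z^2 + 2*z + 12)/(z^2 + 3*z)
Denominator: -2/z = -2/z
Divide: ((-z^2 + 2*z + 12)/(z^2 + 3*z)) · (-z/2) = (z^2 - 2*z - 12)/(2*z + 6)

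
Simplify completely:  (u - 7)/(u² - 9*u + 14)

1/(u - 2)

Factor: u² - 9*u + 14 = (u - 7)·(u - 2)
Cancel the common factor (u - 7).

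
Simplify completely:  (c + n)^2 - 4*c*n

(c - n)^2

Expand the square and combine the 4*c*n term.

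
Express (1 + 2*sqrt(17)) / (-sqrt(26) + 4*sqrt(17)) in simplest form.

Multiply numerator and denominator by sqrt(26) + 4*sqrt(17).
Denominator becomes 246; numerator becomes sqrt(26) + 4*sqrt(17) + 2*sqrt(442) + 136.

(sqrt(26) + 4*sqrt(17) + 2*sqrt(442) + 136)/246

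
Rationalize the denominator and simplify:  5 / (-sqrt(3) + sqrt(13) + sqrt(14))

(-60*sqrt(3) + 5*sqrt(14) + 10*sqrt(13) + 5*sqrt(546))/76

Group as (sqrt(13) + sqrt(14)) - sqrt(3); multiply by (sqrt(13) + sqrt(14)) + sqrt(3), then rationalise the remaining surd.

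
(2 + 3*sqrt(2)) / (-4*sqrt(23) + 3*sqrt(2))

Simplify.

Multiply numerator and denominator by 3*sqrt(2) + 4*sqrt(23).
Denominator becomes -350; numerator becomes 6*sqrt(2) + 18 + 8*sqrt(23) + 12*sqrt(46).

(-6*sqrt(46) - 4*sqrt(23) - 9 - 3*sqrt(2))/175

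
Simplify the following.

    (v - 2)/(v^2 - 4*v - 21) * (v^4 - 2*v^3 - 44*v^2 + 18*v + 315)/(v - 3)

Factor: v^2 - 4*v - 21 = (v + 3)*(v - 7);  v^4 - 2*v^3 - 44*v^2 + 18*v + 315 = (v + 3)*(v + 5)*(v - 3)*(v - 7)
Cancel the common factors (v - 7), (v - 3), (v + 3).

v^2 + 3*v - 10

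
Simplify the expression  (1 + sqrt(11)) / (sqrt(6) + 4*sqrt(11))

Multiply numerator and denominator by -sqrt(6) + 4*sqrt(11).
Denominator becomes 170; numerator becomes -sqrt(66) - sqrt(6) + 4*sqrt(11) + 44.

(-sqrt(66) - sqrt(6) + 4*sqrt(11) + 44)/170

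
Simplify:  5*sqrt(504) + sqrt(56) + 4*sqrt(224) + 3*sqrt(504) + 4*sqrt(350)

5*sqrt(504) = 30*sqrt(14); sqrt(56) = 2*sqrt(14); 4*sqrt(224) = 16*sqrt(14); 3*sqrt(504) = 18*sqrt(14); 4*sqrt(350) = 20*sqrt(14)
Combine: (30 + 2 + 16 + 18 + 20)·sqrt(14) = 86*sqrt(14)

86*sqrt(14)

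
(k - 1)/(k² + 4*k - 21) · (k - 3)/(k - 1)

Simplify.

Factor: k² + 4*k - 21 = (k + 7)·(k - 3)
Cancel the common factors (k - 3), (k - 1).

1/(k + 7)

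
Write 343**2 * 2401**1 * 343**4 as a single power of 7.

343**2 = 7**6; 2401**1 = 7**4; 343**4 = 7**12
Combine exponents: 7**22

7**22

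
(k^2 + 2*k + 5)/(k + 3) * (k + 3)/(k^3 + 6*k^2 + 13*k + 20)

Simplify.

1/(k + 4)

Factor: k^3 + 6*k^2 + 13*k + 20 = (k + 4)*(k^2 + 2*k + 5)
Cancel the common factors (k^2 + 2*k + 5), (k + 3).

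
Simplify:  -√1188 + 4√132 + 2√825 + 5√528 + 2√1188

44*√33

√1188 = 6*√33; 4√132 = 8*√33; 2√825 = 10*√33; 5√528 = 20*√33; 2√1188 = 12*√33
Combine: (-6 + 8 + 10 + 20 + 12)·√33 = 44*√33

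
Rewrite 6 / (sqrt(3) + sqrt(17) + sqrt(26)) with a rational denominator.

(-sqrt(1326) - 3*sqrt(26) + 6*sqrt(17) + 20*sqrt(3))/14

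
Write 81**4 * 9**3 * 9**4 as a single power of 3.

3**30

81**4 = 3**16; 9**3 = 3**6; 9**4 = 3**8
Combine exponents: 3**30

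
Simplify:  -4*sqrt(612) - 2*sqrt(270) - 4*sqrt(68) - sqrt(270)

-32*sqrt(17) - 9*sqrt(30)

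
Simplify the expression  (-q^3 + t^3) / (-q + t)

Factor as (a-b)(a^2+ab+b^2) with a=t, b=q.

q^2 + q*t + t^2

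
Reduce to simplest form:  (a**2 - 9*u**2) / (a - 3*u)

Difference of squares: factor out (a - 3*u).

a + 3*u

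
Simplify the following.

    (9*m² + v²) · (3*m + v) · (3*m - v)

81*m⁴ - v⁴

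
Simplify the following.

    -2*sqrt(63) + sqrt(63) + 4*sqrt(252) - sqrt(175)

2*sqrt(63) = 6*sqrt(7); sqrt(63) = 3*sqrt(7); 4*sqrt(252) = 24*sqrt(7); sqrt(175) = 5*sqrt(7)
Combine: (-6 + 3 + 24 - 5)·sqrt(7) = 16*sqrt(7)

16*sqrt(7)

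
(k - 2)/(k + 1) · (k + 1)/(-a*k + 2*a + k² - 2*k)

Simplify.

-1/(a - k)

Factor: -a*k + 2*a + k² - 2*k = (-a + k)·(k - 2)
Cancel the common factors (k - 2), (k + 1).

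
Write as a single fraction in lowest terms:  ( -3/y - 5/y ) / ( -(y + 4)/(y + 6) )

Numerator: -3/y - 5/y = -8/y
Denominator: -(y + 4)/(y + 6) = (-y - 4)/(y + 6)
Divide: (-8/y) · ((y + 6)/(-y - 4)) = (8*y + 48)/(y² + 4*y)

(8*y + 48)/(y² + 4*y)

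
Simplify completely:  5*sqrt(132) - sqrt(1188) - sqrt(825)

5*sqrt(132) = 10*sqrt(33); sqrt(1188) = 6*sqrt(33); sqrt(825) = 5*sqrt(33)
Combine: (10 - 6 - 5)·sqrt(33) = -sqrt(33)

-sqrt(33)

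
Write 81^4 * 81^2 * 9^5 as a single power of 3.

81^4 = 3^16; 81^2 = 3^8; 9^5 = 3^10
Combine exponents: 3^34

3^34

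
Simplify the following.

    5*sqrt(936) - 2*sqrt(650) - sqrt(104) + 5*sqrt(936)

48*sqrt(26)

5*sqrt(936) = 30*sqrt(26); 2*sqrt(650) = 10*sqrt(26); sqrt(104) = 2*sqrt(26); 5*sqrt(936) = 30*sqrt(26)
Combine: (30 - 10 - 2 + 30)·sqrt(26) = 48*sqrt(26)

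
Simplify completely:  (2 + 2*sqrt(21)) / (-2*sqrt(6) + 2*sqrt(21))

Multiply numerator and denominator by 2*sqrt(6) + 2*sqrt(21).
Denominator becomes 60; numerator becomes 4*sqrt(6) + 4*sqrt(21) + 12*sqrt(14) + 84.

(sqrt(6) + sqrt(21) + 3*sqrt(14) + 21)/15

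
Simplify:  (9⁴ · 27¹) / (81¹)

3^7

9⁴ = 3^8; 27¹ = 3^3; 81¹ = 3^4
Combine exponents: 3^7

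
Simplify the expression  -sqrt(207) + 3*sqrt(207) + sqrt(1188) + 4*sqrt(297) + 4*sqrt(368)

sqrt(207) = 3*sqrt(23); 3*sqrt(207) = 9*sqrt(23); sqrt(1188) = 6*sqrt(33); 4*sqrt(297) = 12*sqrt(33); 4*sqrt(368) = 16*sqrt(23)

18*sqrt(33) + 22*sqrt(23)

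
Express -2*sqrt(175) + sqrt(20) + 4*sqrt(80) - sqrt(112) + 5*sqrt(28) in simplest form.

2*sqrt(175) = 10*sqrt(7); sqrt(20) = 2*sqrt(5); 4*sqrt(80) = 16*sqrt(5); sqrt(112) = 4*sqrt(7); 5*sqrt(28) = 10*sqrt(7)

-4*sqrt(7) + 18*sqrt(5)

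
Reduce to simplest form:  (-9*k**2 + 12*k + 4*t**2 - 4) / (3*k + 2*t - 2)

-3*k + 2*t + 2

Difference of squares: factor out (3*k + 2*t - 2).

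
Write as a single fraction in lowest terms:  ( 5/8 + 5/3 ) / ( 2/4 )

55/12

Numerator: 5/8 + 5/3 = 55/24
Denominator: 2/4 = 1/2
Divide: (55/24) · (2) = 55/12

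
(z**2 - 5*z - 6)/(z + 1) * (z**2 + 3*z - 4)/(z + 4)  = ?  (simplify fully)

Factor: z**2 - 5*z - 6 = (z + 1)*(z - 6);  z**2 + 3*z - 4 = (z - 1)*(z + 4)
Cancel the common factors (z + 1), (z + 4).

z**2 - 7*z + 6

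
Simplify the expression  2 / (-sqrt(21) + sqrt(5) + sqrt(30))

(-7*sqrt(21) - 2*sqrt(30) + 23*sqrt(5) + 15*sqrt(14))/101

Group as (sqrt(5) + sqrt(30)) - sqrt(21); multiply by (sqrt(5) + sqrt(30)) + sqrt(21), then rationalise the remaining surd.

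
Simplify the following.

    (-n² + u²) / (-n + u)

n + u

Factor u^2 - n^2 and cancel (-n + u).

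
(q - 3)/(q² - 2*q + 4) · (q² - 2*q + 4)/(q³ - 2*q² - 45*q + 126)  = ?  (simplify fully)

1/(q² + q - 42)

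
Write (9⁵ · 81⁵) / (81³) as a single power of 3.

3^18

9⁵ = 3^10; 81⁵ = 3^20; 81³ = 3^12
Combine exponents: 3^18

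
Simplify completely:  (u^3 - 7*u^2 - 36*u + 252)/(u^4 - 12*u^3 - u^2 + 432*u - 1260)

Factor: u^3 - 7*u^2 - 36*u + 252 = (u - 6)*(u - 7)*(u + 6);  u^4 - 12*u^3 - u^2 + 432*u - 1260 = (u - 7)*(u - 6)*(u - 5)*(u + 6)
Cancel the common factors (u - 7), (u - 6), (u + 6).

1/(u - 5)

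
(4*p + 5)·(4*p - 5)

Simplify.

16*p² - 25

Difference of squares with P = 4*p, Q = 5.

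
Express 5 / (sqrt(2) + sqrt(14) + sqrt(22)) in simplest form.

Group as (sqrt(14) + sqrt(22)) + sqrt(2); multiply by (sqrt(14) + sqrt(22)) - sqrt(2), then rationalise the remaining surd.

(-10*sqrt(154) - 15*sqrt(22) + 25*sqrt(14) + 85*sqrt(2))/38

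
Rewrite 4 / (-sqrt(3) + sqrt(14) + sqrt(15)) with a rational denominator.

(-26*sqrt(3) + 2*sqrt(15) + 4*sqrt(14) + 6*sqrt(70))/41

Group as (sqrt(14) + sqrt(15)) - sqrt(3); multiply by (sqrt(14) + sqrt(15)) + sqrt(3), then rationalise the remaining surd.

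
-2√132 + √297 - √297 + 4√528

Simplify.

12*√33

2√132 = 4*√33; √297 = 3*√33; √297 = 3*√33; 4√528 = 16*√33
Combine: (-4 + 3 - 3 + 16)·√33 = 12*√33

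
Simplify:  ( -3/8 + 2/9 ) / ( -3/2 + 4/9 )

11/76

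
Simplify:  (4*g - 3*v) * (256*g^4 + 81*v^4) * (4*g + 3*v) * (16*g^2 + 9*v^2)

65536*g^8 - 6561*v^8

Telescope via difference of squares: ((4*g)+(3*v))((4*g)-(3*v)) = 16*g^2 - 9*v^2, then repeat with the next factor.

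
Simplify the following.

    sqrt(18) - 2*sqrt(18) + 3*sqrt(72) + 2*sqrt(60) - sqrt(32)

4*sqrt(15) + 11*sqrt(2)

sqrt(18) = 3*sqrt(2); 2*sqrt(18) = 6*sqrt(2); 3*sqrt(72) = 18*sqrt(2); 2*sqrt(60) = 4*sqrt(15); sqrt(32) = 4*sqrt(2)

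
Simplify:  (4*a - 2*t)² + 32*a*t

4*(2*a + t)²

Expand the square and combine the 32*a*t term.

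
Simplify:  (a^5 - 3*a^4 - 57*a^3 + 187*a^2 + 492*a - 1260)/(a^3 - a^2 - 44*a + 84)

a^2 - 2*a - 15

Factor: a^5 - 3*a^4 - 57*a^3 + 187*a^2 + 492*a - 1260 = (a + 3)*(a - 5)*(a - 6)*(a - 2)*(a + 7);  a^3 - a^2 - 44*a + 84 = (a + 7)*(a - 2)*(a - 6)
Cancel the common factors (a + 7), (a - 2), (a - 6).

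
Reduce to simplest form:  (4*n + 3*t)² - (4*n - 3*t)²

48*n*t

Binomially expand both and collect terms in (4*n), (3*t).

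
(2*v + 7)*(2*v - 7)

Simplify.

4*v^2 - 49

(2*v)^2 - (7)^2 = 4*v^2 - 49.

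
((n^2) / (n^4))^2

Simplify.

n^(-4)

Inside the bracket: (n^-2)
Raise to the power 2: (n^-4)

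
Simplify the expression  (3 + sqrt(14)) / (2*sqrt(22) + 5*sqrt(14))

(-4*sqrt(77) - 6*sqrt(22) + 15*sqrt(14) + 70)/262

Multiply numerator and denominator by -2*sqrt(22) + 5*sqrt(14).
Denominator becomes 262; numerator becomes -4*sqrt(77) - 6*sqrt(22) + 15*sqrt(14) + 70.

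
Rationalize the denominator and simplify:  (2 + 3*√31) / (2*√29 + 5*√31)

Multiply numerator and denominator by -2*√29 + 5*√31.
Denominator becomes 659; numerator becomes -6*√899 - 4*√29 + 10*√31 + 465.

(-6*√899 - 4*√29 + 10*√31 + 465)/659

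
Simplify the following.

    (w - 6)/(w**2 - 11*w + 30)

1/(w - 5)

Factor: w**2 - 11*w + 30 = (w - 5)*(w - 6)
Cancel the common factor (w - 6).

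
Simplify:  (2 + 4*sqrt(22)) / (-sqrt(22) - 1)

(-86 + 2*sqrt(22))/21

Multiply numerator and denominator by -1 + sqrt(22).
Denominator becomes -21; numerator becomes -2*sqrt(22) + 86.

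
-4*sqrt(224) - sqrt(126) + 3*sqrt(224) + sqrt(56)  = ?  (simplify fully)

-5*sqrt(14)

4*sqrt(224) = 16*sqrt(14); sqrt(126) = 3*sqrt(14); 3*sqrt(224) = 12*sqrt(14); sqrt(56) = 2*sqrt(14)
Combine: (-16 - 3 + 12 + 2)·sqrt(14) = -5*sqrt(14)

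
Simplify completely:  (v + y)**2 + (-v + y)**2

Only the even-power cross terms survive.

2*v**2 + 2*y**2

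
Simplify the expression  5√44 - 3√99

√11

5√44 = 10*√11; 3√99 = 9*√11
Combine: (10 - 9)·√11 = √11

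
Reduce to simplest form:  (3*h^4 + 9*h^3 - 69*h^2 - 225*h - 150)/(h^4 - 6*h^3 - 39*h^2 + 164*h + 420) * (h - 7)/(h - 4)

(3*h^2 - 12*h - 15)/(h^2 - 10*h + 24)

Factor: 3*h^4 + 9*h^3 - 69*h^2 - 225*h - 150 = 3*(h + 5)*(h - 5)*(h + 1)*(h + 2);  h^4 - 6*h^3 - 39*h^2 + 164*h + 420 = (h + 2)*(h - 6)*(h - 7)*(h + 5)
Cancel the common factors (h + 5), (h + 2), (h - 7).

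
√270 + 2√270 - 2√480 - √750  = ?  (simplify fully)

√270 = 3*√30; 2√270 = 6*√30; 2√480 = 8*√30; √750 = 5*√30
Combine: (3 + 6 - 8 - 5)·√30 = -4*√30

-4*√30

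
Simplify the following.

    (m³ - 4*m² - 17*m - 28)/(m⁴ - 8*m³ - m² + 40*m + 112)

Factor: m³ - 4*m² - 17*m - 28 = (m² + 3*m + 4)·(m - 7);  m⁴ - 8*m³ - m² + 40*m + 112 = (m - 4)·(m - 7)·(m² + 3*m + 4)
Cancel the common factors (m² + 3*m + 4), (m - 7).

1/(m - 4)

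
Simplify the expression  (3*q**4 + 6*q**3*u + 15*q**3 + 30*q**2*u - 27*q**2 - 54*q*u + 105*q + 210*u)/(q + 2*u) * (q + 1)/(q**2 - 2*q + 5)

Factor: 3*q**4 + 6*q**3*u + 15*q**3 + 30*q**2*u - 27*q**2 - 54*q*u + 105*q + 210*u = 3*(q + 7)*(q**2 - 2*q + 5)*(q + 2*u)
Cancel the common factors (q**2 - 2*q + 5), (q + 2*u).

3*q**2 + 24*q + 21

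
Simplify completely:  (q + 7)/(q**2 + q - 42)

1/(q - 6)

Factor: q**2 + q - 42 = (q - 6)*(q + 7)
Cancel the common factor (q + 7).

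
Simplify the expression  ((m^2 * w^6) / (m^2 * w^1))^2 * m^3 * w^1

m^3*w^11

Inside the bracket: w^5
Raise to the power 2: w^10
Multiply by m^3 * w^1: add exponents.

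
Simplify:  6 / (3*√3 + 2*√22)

(-18*√3 + 12*√22)/61

Multiply numerator and denominator by -3*√3 + 2*√22.
Denominator becomes 61; numerator becomes -18*√3 + 12*√22.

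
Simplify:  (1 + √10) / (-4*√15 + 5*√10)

(4*√15 + 5*√10 + 20*√6 + 50)/10

Multiply numerator and denominator by 4*√15 + 5*√10.
Denominator becomes 10; numerator becomes 4*√15 + 5*√10 + 20*√6 + 50.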